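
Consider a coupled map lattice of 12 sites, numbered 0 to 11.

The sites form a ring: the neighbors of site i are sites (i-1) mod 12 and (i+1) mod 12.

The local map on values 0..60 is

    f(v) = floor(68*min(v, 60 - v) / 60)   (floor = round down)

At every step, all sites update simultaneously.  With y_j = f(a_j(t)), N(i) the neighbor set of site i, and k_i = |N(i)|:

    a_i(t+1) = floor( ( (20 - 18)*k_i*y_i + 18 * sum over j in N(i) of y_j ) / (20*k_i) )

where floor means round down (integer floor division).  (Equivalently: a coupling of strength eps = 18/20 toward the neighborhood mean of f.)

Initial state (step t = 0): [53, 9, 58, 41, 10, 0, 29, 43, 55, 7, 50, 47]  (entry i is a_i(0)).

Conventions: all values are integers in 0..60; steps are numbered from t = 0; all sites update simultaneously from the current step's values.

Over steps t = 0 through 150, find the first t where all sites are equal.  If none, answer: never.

Simulating step by step:
t=0: [53, 9, 58, 41, 10, 0, 29, 43, 55, 7, 50, 47]  (not all equal)
t=1: [11, 5, 14, 7, 10, 19, 11, 18, 12, 7, 10, 9]  (not all equal)
t=2: [7, 12, 6, 12, 13, 12, 19, 13, 13, 11, 8, 11]  (not all equal)
t=3: [11, 7, 12, 10, 13, 17, 14, 17, 13, 11, 11, 8]  (not all equal)
t=4: [8, 11, 9, 13, 14, 14, 18, 14, 15, 12, 10, 11]  (not all equal)
t=5: [11, 9, 12, 12, 14, 17, 15, 18, 14, 13, 12, 10]  (not all equal)
t=6: [10, 12, 11, 13, 15, 16, 19, 16, 16, 14, 12, 12]  (not all equal)
t=7: [12, 11, 13, 14, 16, 18, 18, 19, 16, 15, 13, 12]  (not all equal)
t=8: [12, 13, 13, 15, 17, 19, 20, 19, 18, 16, 14, 13]  (not all equal)
t=9: [13, 13, 15, 16, 19, 20, 21, 21, 19, 17, 15, 14]  (not all equal)
t=10: [14, 15, 16, 18, 20, 22, 22, 22, 21, 19, 17, 15]  (not all equal)
t=11: [16, 16, 18, 20, 22, 23, 24, 23, 22, 21, 19, 17]  (not all equal)
t=12: [18, 18, 20, 22, 24, 25, 26, 25, 24, 22, 21, 19]  (not all equal)
t=13: [20, 20, 22, 24, 26, 28, 28, 28, 26, 24, 22, 21]  (not all equal)
t=14: [22, 22, 24, 26, 29, 30, 31, 30, 29, 26, 24, 23]  (not all equal)
t=15: [24, 25, 26, 29, 31, 32, 33, 32, 31, 29, 27, 25]  (not all equal)
t=16: [27, 28, 29, 30, 31, 31, 30, 31, 31, 31, 30, 28]  (not all equal)
t=17: [30, 31, 32, 32, 32, 32, 32, 32, 32, 32, 31, 31]  (not all equal)
t=18: [32, 32, 31, 31, 31, 31, 31, 31, 31, 31, 31, 32]  (not all equal)
t=19: [31, 31, 31, 32, 32, 32, 32, 32, 32, 32, 31, 31]  (not all equal)
t=20: [32, 32, 31, 31, 31, 31, 31, 31, 31, 31, 31, 32]  (not all equal)

Answer: never
Key observation: The state at step 18 reappears at step 20 — the system is in a cycle of period 2 from step 18 on.  No step 0..20 is synchronized, and the cycle repeats forever, so no step up to 150 (or ever) has all sites equal.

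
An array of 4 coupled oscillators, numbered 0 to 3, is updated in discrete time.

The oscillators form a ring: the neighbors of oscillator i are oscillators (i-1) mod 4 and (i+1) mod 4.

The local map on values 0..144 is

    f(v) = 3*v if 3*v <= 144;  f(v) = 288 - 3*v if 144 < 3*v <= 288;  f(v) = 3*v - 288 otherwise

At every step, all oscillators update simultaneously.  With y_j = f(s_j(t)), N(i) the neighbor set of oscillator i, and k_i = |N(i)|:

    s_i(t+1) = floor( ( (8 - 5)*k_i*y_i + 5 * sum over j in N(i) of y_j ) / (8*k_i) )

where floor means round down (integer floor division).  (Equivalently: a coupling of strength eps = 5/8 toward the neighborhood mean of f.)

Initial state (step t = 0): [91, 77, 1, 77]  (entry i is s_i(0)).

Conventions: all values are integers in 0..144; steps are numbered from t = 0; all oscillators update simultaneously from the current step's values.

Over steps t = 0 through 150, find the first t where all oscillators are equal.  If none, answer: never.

Answer: 16
Key observation: Synchronization is absorbing here: once all oscillators are equal they stay equal, and step 16 is the first all-equal step.

Derivation:
t=0: [91, 77, 1, 77]  (not all equal)
t=1: [41, 27, 36, 27]  (not all equal)
t=2: [96, 102, 91, 102]  (not all equal)
t=3: [11, 11, 16, 11]  (not all equal)
t=4: [33, 37, 38, 37]  (not all equal)
t=5: [106, 108, 112, 108]  (not all equal)
t=6: [33, 37, 40, 37]  (not all equal)
t=7: [106, 110, 114, 110]  (not all equal)
t=8: [37, 42, 46, 42]  (not all equal)
t=9: [120, 125, 130, 125]  (not all equal)
t=10: [81, 87, 92, 87]  (not all equal)
t=11: [33, 27, 21, 27]  (not all equal)
t=12: [87, 81, 74, 81]  (not all equal)
t=13: [38, 45, 52, 45]  (not all equal)
t=14: [127, 127, 133, 127]  (not all equal)
t=15: [93, 98, 99, 98]  (not all equal)
t=16: [7, 7, 7, 7]  (all equal)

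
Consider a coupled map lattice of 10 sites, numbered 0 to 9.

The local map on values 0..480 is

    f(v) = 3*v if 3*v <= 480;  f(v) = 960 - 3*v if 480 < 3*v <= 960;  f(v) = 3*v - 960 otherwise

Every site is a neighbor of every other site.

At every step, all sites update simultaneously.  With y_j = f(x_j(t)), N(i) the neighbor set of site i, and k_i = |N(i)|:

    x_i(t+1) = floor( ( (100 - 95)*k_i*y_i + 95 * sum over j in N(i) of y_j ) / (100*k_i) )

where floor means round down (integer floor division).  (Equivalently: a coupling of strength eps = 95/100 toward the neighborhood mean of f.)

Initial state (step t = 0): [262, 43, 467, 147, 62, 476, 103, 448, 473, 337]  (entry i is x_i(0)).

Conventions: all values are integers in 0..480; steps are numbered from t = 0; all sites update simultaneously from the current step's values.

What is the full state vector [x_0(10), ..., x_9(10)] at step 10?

Answer: [84, 84, 84, 84, 84, 84, 84, 84, 84, 84]

Derivation:
t=0: [262, 43, 467, 147, 62, 476, 103, 448, 473, 337]
t=1: [311, 313, 296, 296, 310, 295, 303, 299, 295, 318]
t=2: [50, 50, 47, 47, 50, 47, 49, 48, 47, 51]
t=3: [145, 145, 146, 146, 145, 146, 145, 145, 146, 145]
t=4: [436, 436, 436, 436, 436, 436, 436, 436, 436, 436]
t=5: [348, 348, 348, 348, 348, 348, 348, 348, 348, 348]
t=6: [84, 84, 84, 84, 84, 84, 84, 84, 84, 84]
t=7: [252, 252, 252, 252, 252, 252, 252, 252, 252, 252]
t=8: [204, 204, 204, 204, 204, 204, 204, 204, 204, 204]
t=9: [348, 348, 348, 348, 348, 348, 348, 348, 348, 348]
t=10: [84, 84, 84, 84, 84, 84, 84, 84, 84, 84]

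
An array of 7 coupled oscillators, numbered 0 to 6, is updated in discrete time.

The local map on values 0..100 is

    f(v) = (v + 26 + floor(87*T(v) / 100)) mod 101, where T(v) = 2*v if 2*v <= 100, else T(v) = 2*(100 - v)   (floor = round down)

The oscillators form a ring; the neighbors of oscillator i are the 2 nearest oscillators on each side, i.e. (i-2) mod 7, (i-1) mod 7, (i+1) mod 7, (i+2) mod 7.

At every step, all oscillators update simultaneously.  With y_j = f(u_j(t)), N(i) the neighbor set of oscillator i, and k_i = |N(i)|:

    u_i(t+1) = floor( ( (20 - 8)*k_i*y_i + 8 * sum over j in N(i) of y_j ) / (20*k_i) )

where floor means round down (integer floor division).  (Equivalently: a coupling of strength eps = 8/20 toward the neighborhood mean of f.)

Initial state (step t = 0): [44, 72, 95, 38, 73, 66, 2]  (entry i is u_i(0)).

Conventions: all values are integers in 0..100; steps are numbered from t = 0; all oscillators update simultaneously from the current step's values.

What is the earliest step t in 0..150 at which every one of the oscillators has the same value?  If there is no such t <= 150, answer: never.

Answer: 17
Key observation: Synchronization is absorbing here: once all oscillators are equal they stay equal, and step 17 is the first all-equal step.

Derivation:
t=0: [44, 72, 95, 38, 73, 66, 2]  (not all equal)
t=1: [42, 40, 33, 34, 40, 44, 37]  (not all equal)
t=2: [36, 30, 21, 23, 30, 38, 30]  (not all equal)
t=3: [26, 24, 62, 66, 25, 30, 10]  (not all equal)
t=4: [78, 79, 65, 54, 72, 33, 60]  (not all equal)
t=5: [40, 44, 48, 50, 44, 28, 46]  (not all equal)
t=6: [35, 47, 52, 51, 44, 19, 43]  (not all equal)
t=7: [35, 50, 53, 60, 51, 63, 44]  (not all equal)
t=8: [33, 55, 55, 55, 57, 49, 46]  (not all equal)
t=9: [31, 53, 53, 57, 56, 53, 49]  (not all equal)
t=10: [29, 53, 53, 57, 57, 53, 53]  (not all equal)
t=11: [26, 53, 52, 56, 56, 52, 53]  (not all equal)
t=12: [82, 62, 63, 57, 57, 63, 62]  (not all equal)
t=13: [43, 51, 51, 54, 54, 51, 51]  (not all equal)
t=14: [49, 58, 58, 59, 59, 58, 58]  (not all equal)
t=15: [57, 56, 56, 55, 55, 56, 56]  (not all equal)
t=16: [56, 57, 57, 57, 57, 57, 57]  (not all equal)
t=17: [56, 56, 56, 56, 56, 56, 56]  (all equal)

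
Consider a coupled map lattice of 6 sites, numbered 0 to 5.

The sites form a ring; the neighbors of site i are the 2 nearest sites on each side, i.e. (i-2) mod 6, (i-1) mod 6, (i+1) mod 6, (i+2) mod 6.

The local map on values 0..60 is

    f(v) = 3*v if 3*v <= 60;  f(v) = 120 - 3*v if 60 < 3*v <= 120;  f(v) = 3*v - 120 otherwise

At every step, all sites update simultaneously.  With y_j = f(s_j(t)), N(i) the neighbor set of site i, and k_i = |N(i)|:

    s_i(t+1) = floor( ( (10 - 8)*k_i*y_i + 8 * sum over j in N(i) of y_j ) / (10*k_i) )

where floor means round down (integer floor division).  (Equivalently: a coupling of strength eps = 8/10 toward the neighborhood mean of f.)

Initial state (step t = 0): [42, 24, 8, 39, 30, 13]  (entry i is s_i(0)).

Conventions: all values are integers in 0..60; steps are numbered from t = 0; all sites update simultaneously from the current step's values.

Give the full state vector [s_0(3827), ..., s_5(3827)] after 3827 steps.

Simulating step by step:
t=0: [42, 24, 8, 39, 30, 13]
t=1: [29, 24, 22, 28, 20, 25]
t=2: [48, 43, 46, 48, 45, 44]
t=3: [15, 17, 18, 15, 18, 16]
t=4: [50, 48, 49, 50, 49, 48]
t=5: [26, 27, 27, 26, 27, 27]
t=6: [39, 40, 40, 39, 40, 40]
t=7: [0, 1, 1, 0, 1, 1]
t=8: [2, 1, 1, 2, 1, 1]
t=9: [3, 4, 4, 3, 4, 4]
t=10: [11, 10, 10, 11, 10, 10]
t=11: [30, 31, 31, 30, 31, 31]
t=12: [27, 28, 28, 27, 28, 28]
t=13: [36, 37, 37, 36, 37, 37]
t=14: [9, 10, 10, 9, 10, 10]
t=15: [29, 28, 28, 29, 28, 28]
t=16: [35, 34, 34, 35, 34, 34]
t=17: [17, 16, 16, 17, 16, 16]
t=18: [48, 49, 49, 48, 49, 49]
t=19: [26, 25, 25, 26, 25, 25]
t=20: [44, 43, 43, 44, 43, 43]
t=21: [9, 10, 10, 9, 10, 10]

Answer: [26, 25, 25, 26, 25, 25]
Key observation: The state at step 14, [9, 10, 10, 9, 10, 10], reappears at step 21: the system is in a cycle of period 7 from step 14 on.  Therefore the state at step 3827 equals the state at step 14 + ((3827 - 14) mod 7) = 19, which is [26, 25, 25, 26, 25, 25].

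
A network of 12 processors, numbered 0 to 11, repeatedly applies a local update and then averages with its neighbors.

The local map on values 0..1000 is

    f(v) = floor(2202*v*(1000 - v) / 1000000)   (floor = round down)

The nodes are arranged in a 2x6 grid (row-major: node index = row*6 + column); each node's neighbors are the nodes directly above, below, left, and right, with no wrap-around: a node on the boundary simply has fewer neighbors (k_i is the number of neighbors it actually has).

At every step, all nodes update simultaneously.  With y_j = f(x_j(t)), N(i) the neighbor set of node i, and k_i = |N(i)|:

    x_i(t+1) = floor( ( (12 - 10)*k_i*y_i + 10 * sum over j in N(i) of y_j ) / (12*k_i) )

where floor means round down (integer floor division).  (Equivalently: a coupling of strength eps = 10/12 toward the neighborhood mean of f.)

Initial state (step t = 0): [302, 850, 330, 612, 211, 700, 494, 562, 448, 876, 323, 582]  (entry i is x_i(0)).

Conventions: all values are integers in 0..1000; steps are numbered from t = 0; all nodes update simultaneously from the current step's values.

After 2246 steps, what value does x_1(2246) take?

Simulating step by step:
t=0: [302, 850, 330, 612, 211, 700, 494, 562, 448, 876, 323, 582]
t=1: [423, 461, 454, 390, 467, 452, 510, 472, 442, 469, 396, 482]
t=2: [546, 543, 538, 543, 534, 547, 543, 546, 546, 533, 544, 537]
t=3: [545, 545, 545, 547, 545, 546, 545, 545, 546, 546, 547, 545]
t=4: [546, 546, 545, 545, 545, 545, 546, 545, 545, 545, 545, 545]
t=5: [545, 545, 545, 546, 546, 546, 545, 545, 546, 546, 546, 546]
t=6: [546, 546, 545, 545, 545, 545, 546, 545, 545, 545, 545, 545]

Answer: x_1(2246) = 546
Key observation: The state at step 4, [546, 546, 545, 545, 545, 545, 546, 545, 545, 545, 545, 545], reappears at step 6: the system is in a cycle of period 2 from step 4 on.  Therefore the state at step 2246 equals the state at step 4 + ((2246 - 4) mod 2) = 4, which is [546, 546, 545, 545, 545, 545, 546, 545, 545, 545, 545, 545].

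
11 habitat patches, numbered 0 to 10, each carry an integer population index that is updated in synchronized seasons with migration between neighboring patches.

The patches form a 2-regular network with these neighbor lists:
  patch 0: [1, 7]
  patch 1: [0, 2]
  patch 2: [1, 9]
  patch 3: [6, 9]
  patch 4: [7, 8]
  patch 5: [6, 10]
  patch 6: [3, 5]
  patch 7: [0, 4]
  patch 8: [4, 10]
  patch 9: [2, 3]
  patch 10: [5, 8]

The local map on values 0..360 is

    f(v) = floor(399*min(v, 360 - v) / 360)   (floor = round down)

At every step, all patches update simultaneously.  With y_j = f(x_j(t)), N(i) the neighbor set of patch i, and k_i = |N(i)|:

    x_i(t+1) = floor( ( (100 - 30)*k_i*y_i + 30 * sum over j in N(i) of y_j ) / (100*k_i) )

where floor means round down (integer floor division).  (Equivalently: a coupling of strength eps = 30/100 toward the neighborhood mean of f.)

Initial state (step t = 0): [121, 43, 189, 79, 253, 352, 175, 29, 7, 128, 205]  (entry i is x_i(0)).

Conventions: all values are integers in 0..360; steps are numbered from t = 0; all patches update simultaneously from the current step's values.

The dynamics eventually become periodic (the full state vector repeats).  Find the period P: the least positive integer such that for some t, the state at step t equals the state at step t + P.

Simulating step by step:
t=0: [121, 43, 189, 79, 253, 352, 175, 29, 7, 128, 205]
t=1: [105, 81, 160, 111, 88, 60, 149, 60, 48, 140, 121]
t=2: [104, 106, 160, 134, 85, 91, 143, 78, 71, 153, 111]
t=3: [110, 125, 166, 152, 90, 112, 147, 91, 87, 167, 112]
t=4: [120, 142, 176, 169, 98, 129, 157, 103, 100, 182, 119]
t=5: [133, 159, 189, 186, 109, 145, 171, 115, 112, 195, 129]
t=6: [148, 173, 186, 190, 121, 161, 185, 128, 126, 184, 142]
t=7: [164, 187, 192, 189, 135, 177, 190, 143, 140, 193, 157]
t=8: [179, 188, 186, 188, 151, 191, 189, 160, 156, 185, 174]
t=9: [193, 191, 191, 190, 169, 188, 188, 178, 174, 192, 188]
t=10: [187, 186, 186, 188, 189, 190, 189, 193, 190, 186, 190]
t=11: [190, 191, 192, 190, 188, 188, 189, 186, 188, 191, 188]
t=12: [188, 187, 186, 188, 190, 189, 189, 191, 190, 187, 190]
t=13: [189, 191, 191, 190, 187, 188, 189, 187, 188, 191, 188]
t=14: [189, 187, 187, 188, 190, 189, 189, 190, 190, 187, 190]
t=15: [189, 190, 191, 190, 188, 188, 189, 188, 188, 190, 188]
t=16: [189, 188, 187, 188, 190, 189, 189, 189, 190, 187, 190]
t=17: [189, 190, 190, 190, 188, 188, 189, 188, 188, 190, 188]
t=18: [189, 188, 188, 188, 190, 189, 189, 189, 190, 188, 190]
t=19: [189, 189, 190, 189, 188, 188, 189, 188, 188, 190, 188]
t=20: [189, 188, 188, 188, 190, 189, 189, 189, 190, 188, 190]

Answer: 2
Key observation: The state at step 18, [189, 188, 188, 188, 190, 189, 189, 189, 190, 188, 190], reappears at step 20 — and no state repeats earlier — so the cycle the system enters has period 2.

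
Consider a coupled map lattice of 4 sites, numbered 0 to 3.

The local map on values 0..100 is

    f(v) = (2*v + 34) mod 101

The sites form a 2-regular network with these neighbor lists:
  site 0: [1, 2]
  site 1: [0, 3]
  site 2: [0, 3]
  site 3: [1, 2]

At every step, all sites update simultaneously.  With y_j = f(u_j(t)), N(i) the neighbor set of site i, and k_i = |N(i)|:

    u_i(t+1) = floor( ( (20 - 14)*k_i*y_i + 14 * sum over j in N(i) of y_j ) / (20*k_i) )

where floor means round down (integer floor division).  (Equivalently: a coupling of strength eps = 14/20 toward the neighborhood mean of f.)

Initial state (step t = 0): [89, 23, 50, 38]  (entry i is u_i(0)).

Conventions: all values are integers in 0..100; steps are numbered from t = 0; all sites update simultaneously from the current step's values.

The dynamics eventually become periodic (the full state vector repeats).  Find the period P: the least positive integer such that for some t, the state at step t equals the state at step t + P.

Answer: 18
Key observation: The state at step 15, [46, 36, 18, 46], reappears at step 33 — and no state repeats earlier — so the cycle the system enters has period 18.

Derivation:
t=0: [89, 23, 50, 38]
t=1: [42, 30, 16, 42]
t=2: [61, 40, 31, 61]
t=3: [54, 42, 67, 54]
t=4: [41, 33, 48, 41]
t=5: [49, 40, 19, 49]
t=6: [39, 25, 43, 39]
t=7: [39, 32, 13, 39]
t=8: [58, 37, 25, 58]
t=9: [46, 36, 59, 46]
t=10: [27, 19, 32, 27]
t=11: [85, 83, 91, 85]
t=12: [40, 31, 5, 40]
t=13: [52, 37, 22, 52]
t=14: [40, 28, 49, 40]
t=15: [46, 36, 18, 46]
t=16: [33, 19, 38, 33]
t=17: [58, 91, 72, 58]
t=18: [46, 38, 57, 46]
t=19: [27, 20, 31, 27]
t=20: [85, 83, 90, 85]
t=21: [39, 31, 5, 39]
t=22: [52, 36, 20, 52]
t=23: [38, 27, 48, 38]
t=24: [43, 32, 15, 43]
t=25: [62, 42, 32, 62]
t=26: [57, 45, 69, 57]
t=27: [47, 39, 54, 47]
t=28: [26, 22, 31, 26]
t=29: [86, 83, 89, 86]
t=30: [39, 32, 5, 39]
t=31: [53, 37, 20, 53]
t=32: [40, 29, 49, 40]
t=33: [46, 36, 18, 46]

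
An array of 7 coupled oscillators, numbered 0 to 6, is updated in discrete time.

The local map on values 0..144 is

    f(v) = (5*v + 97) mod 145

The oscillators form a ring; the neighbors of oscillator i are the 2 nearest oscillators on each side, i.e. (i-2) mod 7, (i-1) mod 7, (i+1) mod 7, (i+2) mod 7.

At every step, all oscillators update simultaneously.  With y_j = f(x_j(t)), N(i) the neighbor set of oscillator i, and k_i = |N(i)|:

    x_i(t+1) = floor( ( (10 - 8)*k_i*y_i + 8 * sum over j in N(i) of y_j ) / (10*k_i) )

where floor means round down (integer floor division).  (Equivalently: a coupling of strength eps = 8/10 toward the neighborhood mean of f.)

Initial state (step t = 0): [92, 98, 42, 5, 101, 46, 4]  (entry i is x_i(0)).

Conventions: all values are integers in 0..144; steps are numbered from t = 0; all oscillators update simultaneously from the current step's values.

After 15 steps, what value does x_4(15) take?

Simulating step by step:
t=0: [92, 98, 42, 5, 101, 46, 4]
t=1: [60, 77, 58, 41, 63, 84, 61]
t=2: [89, 75, 77, 72, 85, 87, 94]
t=3: [84, 69, 60, 58, 77, 89, 92]
t=4: [85, 83, 68, 73, 96, 91, 73]
t=5: [62, 44, 67, 73, 63, 80, 90]
t=6: [92, 85, 87, 76, 93, 88, 88]
t=7: [102, 90, 95, 91, 94, 99, 108]
t=8: [69, 90, 105, 102, 91, 69, 68]
t=9: [34, 38, 61, 61, 39, 32, 49]
t=10: [108, 108, 98, 96, 78, 80, 86]
t=11: [55, 71, 63, 64, 71, 81, 64]
t=12: [83, 95, 73, 70, 92, 84, 62]
t=13: [88, 74, 75, 76, 72, 82, 107]
t=14: [59, 53, 47, 41, 45, 58, 56]
t=15: [80, 63, 52, 51, 54, 66, 78]

Answer: x_4(15) = 54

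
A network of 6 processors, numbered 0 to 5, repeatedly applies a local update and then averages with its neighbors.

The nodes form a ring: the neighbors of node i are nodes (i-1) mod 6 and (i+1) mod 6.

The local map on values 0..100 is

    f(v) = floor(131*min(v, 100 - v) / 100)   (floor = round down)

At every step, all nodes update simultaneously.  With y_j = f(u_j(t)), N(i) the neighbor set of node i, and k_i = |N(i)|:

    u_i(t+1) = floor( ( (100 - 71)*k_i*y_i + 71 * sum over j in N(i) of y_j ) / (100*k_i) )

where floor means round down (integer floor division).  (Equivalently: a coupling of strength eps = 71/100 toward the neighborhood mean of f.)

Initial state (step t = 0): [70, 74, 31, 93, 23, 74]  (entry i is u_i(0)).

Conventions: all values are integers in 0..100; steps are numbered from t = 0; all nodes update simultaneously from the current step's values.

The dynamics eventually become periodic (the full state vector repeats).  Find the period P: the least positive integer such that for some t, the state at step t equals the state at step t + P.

Simulating step by step:
t=0: [70, 74, 31, 93, 23, 74]
t=1: [35, 37, 26, 27, 23, 34]
t=2: [45, 41, 39, 32, 36, 39]
t=3: [53, 54, 48, 46, 46, 52]
t=4: [61, 61, 60, 60, 60, 60]
t=5: [51, 51, 51, 52, 52, 51]
t=6: [64, 64, 63, 62, 62, 63]
t=7: [47, 47, 48, 48, 48, 48]
t=8: [61, 61, 61, 62, 62, 61]
t=9: [51, 51, 50, 49, 49, 50]
t=10: [64, 64, 64, 64, 64, 64]
t=11: [47, 47, 47, 47, 47, 47]
t=12: [61, 61, 61, 61, 61, 61]
t=13: [51, 51, 51, 51, 51, 51]
t=14: [64, 64, 64, 64, 64, 64]

Answer: 4
Key observation: The state at step 10, [64, 64, 64, 64, 64, 64], reappears at step 14 — and no state repeats earlier — so the cycle the system enters has period 4.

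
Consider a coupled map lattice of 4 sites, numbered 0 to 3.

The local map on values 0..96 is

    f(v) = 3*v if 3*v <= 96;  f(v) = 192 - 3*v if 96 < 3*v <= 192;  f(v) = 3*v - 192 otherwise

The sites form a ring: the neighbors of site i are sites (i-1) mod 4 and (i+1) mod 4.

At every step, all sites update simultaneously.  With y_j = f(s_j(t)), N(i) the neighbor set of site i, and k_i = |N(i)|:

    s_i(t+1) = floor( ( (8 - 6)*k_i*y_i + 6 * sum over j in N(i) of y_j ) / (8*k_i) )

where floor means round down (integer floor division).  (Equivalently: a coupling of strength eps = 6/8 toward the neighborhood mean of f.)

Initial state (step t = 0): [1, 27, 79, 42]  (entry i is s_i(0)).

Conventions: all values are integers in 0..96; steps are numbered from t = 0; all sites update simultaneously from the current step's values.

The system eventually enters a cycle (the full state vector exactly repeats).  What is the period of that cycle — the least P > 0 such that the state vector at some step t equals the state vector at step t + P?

Answer: 7
Key observation: The state at step 14, [61, 46, 61, 46], reappears at step 21 — and no state repeats earlier — so the cycle the system enters has period 7.

Derivation:
t=0: [1, 27, 79, 42]
t=1: [55, 38, 66, 34]
t=2: [69, 31, 64, 34]
t=3: [72, 28, 68, 28]
t=4: [69, 34, 66, 34]
t=5: [71, 30, 69, 30]
t=6: [72, 36, 71, 36]
t=7: [69, 37, 68, 37]
t=8: [64, 30, 63, 30]
t=9: [67, 23, 68, 23]
t=10: [54, 25, 54, 25]
t=11: [63, 41, 63, 41]
t=12: [52, 19, 52, 19]
t=13: [51, 41, 51, 41]
t=14: [61, 46, 61, 46]
t=15: [42, 20, 42, 20]
t=16: [61, 64, 61, 64]
t=17: [2, 6, 2, 6]
t=18: [15, 9, 15, 9]
t=19: [31, 40, 31, 40]
t=20: [77, 87, 77, 87]
t=21: [61, 46, 61, 46]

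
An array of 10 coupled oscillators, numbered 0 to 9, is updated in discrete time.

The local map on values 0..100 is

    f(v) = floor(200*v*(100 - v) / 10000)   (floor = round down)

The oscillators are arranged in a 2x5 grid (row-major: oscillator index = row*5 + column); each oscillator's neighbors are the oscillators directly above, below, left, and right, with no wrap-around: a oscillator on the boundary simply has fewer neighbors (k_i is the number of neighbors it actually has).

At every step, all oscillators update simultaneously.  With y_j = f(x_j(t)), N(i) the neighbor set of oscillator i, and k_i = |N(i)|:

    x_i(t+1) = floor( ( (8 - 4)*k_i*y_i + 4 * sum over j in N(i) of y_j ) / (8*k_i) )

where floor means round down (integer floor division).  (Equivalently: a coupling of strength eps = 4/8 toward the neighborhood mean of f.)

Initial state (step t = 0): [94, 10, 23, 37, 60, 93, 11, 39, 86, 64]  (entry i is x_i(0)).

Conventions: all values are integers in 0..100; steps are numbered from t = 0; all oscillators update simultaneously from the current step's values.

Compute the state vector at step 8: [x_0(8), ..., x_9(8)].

Simulating step by step:
t=0: [94, 10, 23, 37, 60, 93, 11, 39, 86, 64]
t=1: [13, 19, 36, 40, 47, 14, 22, 36, 35, 41]
t=2: [24, 32, 43, 47, 48, 26, 33, 43, 46, 47]
t=3: [38, 43, 48, 49, 49, 39, 43, 48, 49, 49]
t=4: [47, 48, 49, 49, 49, 47, 48, 49, 49, 49]
t=5: [49, 49, 49, 49, 49, 49, 49, 49, 49, 49]
t=6: [49, 49, 49, 49, 49, 49, 49, 49, 49, 49]
t=7: [49, 49, 49, 49, 49, 49, 49, 49, 49, 49]
t=8: [49, 49, 49, 49, 49, 49, 49, 49, 49, 49]

Answer: [49, 49, 49, 49, 49, 49, 49, 49, 49, 49]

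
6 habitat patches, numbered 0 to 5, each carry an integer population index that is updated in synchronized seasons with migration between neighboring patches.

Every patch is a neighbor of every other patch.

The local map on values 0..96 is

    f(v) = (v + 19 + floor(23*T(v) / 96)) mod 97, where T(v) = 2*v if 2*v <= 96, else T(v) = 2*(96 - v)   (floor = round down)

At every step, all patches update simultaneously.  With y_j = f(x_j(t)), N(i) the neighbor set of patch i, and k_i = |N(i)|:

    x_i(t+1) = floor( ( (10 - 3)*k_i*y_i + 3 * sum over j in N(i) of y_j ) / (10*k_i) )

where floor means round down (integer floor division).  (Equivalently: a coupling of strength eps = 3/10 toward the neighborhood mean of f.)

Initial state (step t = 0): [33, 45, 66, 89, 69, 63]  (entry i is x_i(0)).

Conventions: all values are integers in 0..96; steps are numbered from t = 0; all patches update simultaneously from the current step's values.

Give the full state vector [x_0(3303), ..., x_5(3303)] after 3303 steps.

Simulating step by step:
t=0: [33, 45, 66, 89, 69, 63]
t=1: [53, 64, 11, 19, 12, 10]
t=2: [73, 15, 37, 44, 37, 35]
t=3: [24, 47, 67, 74, 67, 65]
t=4: [43, 65, 10, 13, 10, 9]
t=5: [65, 13, 34, 37, 34, 33]
t=6: [19, 43, 63, 65, 63, 61]
t=7: [43, 66, 13, 14, 13, 75]
t=8: [64, 13, 36, 37, 36, 16]
t=9: [18, 42, 63, 64, 63, 44]
t=10: [41, 64, 12, 13, 12, 66]
t=11: [62, 12, 34, 35, 34, 12]
t=12: [16, 39, 60, 61, 60, 39]
t=13: [55, 77, 90, 90, 90, 77]
t=14: [68, 14, 18, 18, 18, 14]
t=15: [14, 37, 41, 41, 41, 37]
t=16: [50, 72, 75, 75, 75, 72]
t=17: [65, 10, 11, 11, 11, 10]
t=18: [10, 31, 32, 32, 32, 31]
t=19: [42, 62, 63, 63, 63, 62]
t=20: [56, 4, 4, 4, 4, 4]
t=21: [73, 28, 28, 28, 28, 28]
t=22: [22, 56, 56, 56, 56, 56]
t=23: [63, 91, 91, 91, 91, 91]
t=24: [4, 14, 14, 14, 14, 14]
t=25: [28, 38, 38, 38, 38, 38]
t=26: [64, 74, 74, 74, 74, 74]
t=27: [2, 5, 5, 5, 5, 5]
t=28: [22, 25, 25, 25, 25, 25]
t=29: [52, 54, 54, 54, 54, 54]
t=30: [92, 92, 92, 92, 92, 92]
t=31: [15, 15, 15, 15, 15, 15]
t=32: [41, 41, 41, 41, 41, 41]
t=33: [79, 79, 79, 79, 79, 79]
t=34: [9, 9, 9, 9, 9, 9]
t=35: [32, 32, 32, 32, 32, 32]
t=36: [66, 66, 66, 66, 66, 66]
t=37: [2, 2, 2, 2, 2, 2]
t=38: [21, 21, 21, 21, 21, 21]
t=39: [50, 50, 50, 50, 50, 50]
t=40: [91, 91, 91, 91, 91, 91]
t=41: [15, 15, 15, 15, 15, 15]

Answer: [79, 79, 79, 79, 79, 79]
Key observation: The state at step 31, [15, 15, 15, 15, 15, 15], reappears at step 41: the system is in a cycle of period 10 from step 31 on.  Therefore the state at step 3303 equals the state at step 31 + ((3303 - 31) mod 10) = 33, which is [79, 79, 79, 79, 79, 79].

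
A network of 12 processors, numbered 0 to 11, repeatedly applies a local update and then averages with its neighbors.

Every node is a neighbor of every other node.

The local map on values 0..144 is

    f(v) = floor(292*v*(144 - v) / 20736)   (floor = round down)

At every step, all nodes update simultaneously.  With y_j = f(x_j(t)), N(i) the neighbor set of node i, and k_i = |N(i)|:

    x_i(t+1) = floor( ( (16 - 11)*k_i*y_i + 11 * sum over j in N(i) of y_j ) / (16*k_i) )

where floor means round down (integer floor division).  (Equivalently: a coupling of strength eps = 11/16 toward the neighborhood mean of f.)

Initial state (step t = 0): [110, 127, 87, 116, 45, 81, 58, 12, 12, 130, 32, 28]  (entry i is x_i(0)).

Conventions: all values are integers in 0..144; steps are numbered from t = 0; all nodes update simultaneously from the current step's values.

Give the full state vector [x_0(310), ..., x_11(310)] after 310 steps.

Simulating step by step:
t=0: [110, 127, 87, 116, 45, 81, 58, 12, 12, 130, 32, 28]
t=1: [48, 42, 52, 46, 50, 52, 52, 40, 40, 41, 47, 46]
t=2: [63, 62, 64, 63, 63, 64, 64, 61, 61, 62, 63, 63]
t=3: [71, 71, 71, 71, 71, 71, 71, 71, 71, 71, 71, 71]
t=4: [72, 72, 72, 72, 72, 72, 72, 72, 72, 72, 72, 72]
t=5: [73, 73, 73, 73, 73, 73, 73, 73, 73, 73, 73, 73]
t=6: [72, 72, 72, 72, 72, 72, 72, 72, 72, 72, 72, 72]

Answer: [72, 72, 72, 72, 72, 72, 72, 72, 72, 72, 72, 72]
Key observation: The state at step 4, [72, 72, 72, 72, 72, 72, 72, 72, 72, 72, 72, 72], reappears at step 6: the system is in a cycle of period 2 from step 4 on.  Therefore the state at step 310 equals the state at step 4 + ((310 - 4) mod 2) = 4, which is [72, 72, 72, 72, 72, 72, 72, 72, 72, 72, 72, 72].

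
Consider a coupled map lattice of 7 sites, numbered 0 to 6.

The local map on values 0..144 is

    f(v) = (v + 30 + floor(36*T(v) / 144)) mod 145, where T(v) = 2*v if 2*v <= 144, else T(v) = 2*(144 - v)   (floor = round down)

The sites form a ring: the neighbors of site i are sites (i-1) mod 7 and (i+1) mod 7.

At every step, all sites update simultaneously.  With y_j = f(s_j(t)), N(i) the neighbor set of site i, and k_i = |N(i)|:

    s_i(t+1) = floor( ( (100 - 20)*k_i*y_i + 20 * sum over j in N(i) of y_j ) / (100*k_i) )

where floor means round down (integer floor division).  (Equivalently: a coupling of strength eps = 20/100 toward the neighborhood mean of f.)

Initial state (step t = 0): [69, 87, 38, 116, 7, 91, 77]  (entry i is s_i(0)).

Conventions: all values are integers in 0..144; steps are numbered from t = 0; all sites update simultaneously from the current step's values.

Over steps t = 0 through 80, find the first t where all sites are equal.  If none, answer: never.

Simulating step by step:
t=0: [69, 87, 38, 116, 7, 91, 77]  (not all equal)
t=1: [120, 22, 71, 24, 33, 19, 125]  (not all equal)
t=2: [21, 65, 121, 74, 75, 56, 22]  (not all equal)
t=3: [67, 109, 40, 126, 136, 111, 67]  (not all equal)
t=4: [118, 30, 75, 27, 23, 25, 118]  (not all equal)
t=5: [21, 75, 125, 76, 64, 61, 21]  (not all equal)
t=6: [68, 119, 43, 126, 126, 115, 67]  (not all equal)
t=7: [120, 35, 78, 27, 19, 26, 118]  (not all equal)
t=8: [23, 81, 128, 75, 60, 62, 21]  (not all equal)
t=9: [71, 122, 44, 125, 122, 116, 67]  (not all equal)
t=10: [123, 37, 80, 26, 17, 26, 119]  (not all equal)
t=11: [24, 84, 129, 74, 57, 62, 21]  (not all equal)
t=12: [73, 123, 45, 124, 118, 116, 67]  (not all equal)
t=13: [125, 37, 81, 26, 16, 26, 119]  (not all equal)
t=14: [25, 84, 129, 74, 57, 62, 21]  (not all equal)
t=15: [74, 124, 45, 124, 118, 116, 67]  (not all equal)
t=16: [126, 38, 81, 26, 16, 26, 119]  (not all equal)
t=17: [26, 85, 129, 74, 57, 62, 21]  (not all equal)
t=18: [75, 124, 45, 124, 118, 116, 68]  (not all equal)
t=19: [126, 38, 81, 26, 16, 26, 121]  (not all equal)
t=20: [26, 85, 129, 74, 57, 62, 22]  (not all equal)
t=21: [75, 124, 45, 124, 118, 116, 69]  (not all equal)
t=22: [126, 38, 81, 26, 16, 26, 121]  (not all equal)

Answer: never
Key observation: The state at step 19 reappears at step 22 — the system is in a cycle of period 3 from step 19 on.  No step 0..22 is synchronized, and the cycle repeats forever, so no step up to 80 (or ever) has all sites equal.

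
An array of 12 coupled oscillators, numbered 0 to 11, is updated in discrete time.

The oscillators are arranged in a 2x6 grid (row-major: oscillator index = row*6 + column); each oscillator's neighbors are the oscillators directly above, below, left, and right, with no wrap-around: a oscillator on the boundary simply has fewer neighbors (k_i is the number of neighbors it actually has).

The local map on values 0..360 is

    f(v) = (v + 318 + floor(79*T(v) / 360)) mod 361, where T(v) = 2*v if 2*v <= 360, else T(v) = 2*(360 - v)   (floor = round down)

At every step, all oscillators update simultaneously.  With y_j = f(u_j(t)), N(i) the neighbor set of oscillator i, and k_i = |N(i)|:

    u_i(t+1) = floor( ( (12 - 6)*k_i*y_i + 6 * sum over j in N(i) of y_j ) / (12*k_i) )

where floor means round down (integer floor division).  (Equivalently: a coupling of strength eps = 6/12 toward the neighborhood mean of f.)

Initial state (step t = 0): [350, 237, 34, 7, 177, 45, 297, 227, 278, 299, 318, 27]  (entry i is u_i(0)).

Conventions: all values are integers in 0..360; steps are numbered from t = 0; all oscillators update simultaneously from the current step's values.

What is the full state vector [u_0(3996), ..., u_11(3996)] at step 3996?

Answer: [260, 260, 260, 260, 260, 260, 260, 260, 260, 260, 260, 260]
Key observation: The state at step 8, [260, 260, 260, 260, 260, 260, 260, 260, 260, 260, 260, 260], reappears at step 9: the system is in a cycle of period 1 from step 8 on.  Therefore the state at step 3996 equals the state at step 8 + ((3996 - 8) mod 1) = 8, which is [260, 260, 260, 260, 260, 260, 260, 260, 260, 260, 260, 260].

Derivation:
t=0: [350, 237, 34, 7, 177, 45, 297, 227, 278, 299, 318, 27]
t=1: [287, 216, 143, 247, 212, 152, 278, 254, 223, 289, 288, 256]
t=2: [264, 233, 202, 238, 233, 210, 268, 252, 236, 266, 266, 241]
t=3: [259, 247, 237, 246, 246, 239, 262, 254, 248, 258, 258, 249]
t=4: [258, 253, 250, 253, 253, 251, 260, 256, 254, 257, 257, 254]
t=5: [258, 256, 255, 256, 256, 255, 259, 257, 257, 258, 258, 257]
t=6: [259, 258, 258, 258, 258, 258, 259, 259, 258, 258, 258, 258]
t=7: [259, 259, 259, 259, 259, 259, 260, 259, 259, 259, 259, 259]
t=8: [260, 260, 260, 260, 260, 260, 260, 260, 260, 260, 260, 260]
t=9: [260, 260, 260, 260, 260, 260, 260, 260, 260, 260, 260, 260]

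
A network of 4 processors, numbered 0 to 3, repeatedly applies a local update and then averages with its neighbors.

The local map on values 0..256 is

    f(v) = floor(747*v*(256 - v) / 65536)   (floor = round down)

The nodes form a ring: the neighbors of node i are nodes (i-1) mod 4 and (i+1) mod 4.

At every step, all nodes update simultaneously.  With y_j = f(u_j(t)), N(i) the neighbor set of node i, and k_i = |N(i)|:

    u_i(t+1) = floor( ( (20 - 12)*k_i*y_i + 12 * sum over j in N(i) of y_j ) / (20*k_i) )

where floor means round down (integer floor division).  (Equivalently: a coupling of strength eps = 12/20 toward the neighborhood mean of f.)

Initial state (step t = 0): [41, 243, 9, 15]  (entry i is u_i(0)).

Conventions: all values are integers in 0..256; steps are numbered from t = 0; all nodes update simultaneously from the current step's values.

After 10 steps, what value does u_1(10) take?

Simulating step by step:
t=0: [41, 243, 9, 15]
t=1: [63, 51, 33, 53]
t=2: [127, 113, 105, 115]
t=3: [184, 183, 182, 183]
t=4: [151, 152, 152, 152]
t=5: [180, 180, 180, 180]
t=6: [155, 155, 155, 155]
t=7: [178, 178, 178, 178]
t=8: [158, 158, 158, 158]
t=9: [176, 176, 176, 176]
t=10: [160, 160, 160, 160]

Answer: u_1(10) = 160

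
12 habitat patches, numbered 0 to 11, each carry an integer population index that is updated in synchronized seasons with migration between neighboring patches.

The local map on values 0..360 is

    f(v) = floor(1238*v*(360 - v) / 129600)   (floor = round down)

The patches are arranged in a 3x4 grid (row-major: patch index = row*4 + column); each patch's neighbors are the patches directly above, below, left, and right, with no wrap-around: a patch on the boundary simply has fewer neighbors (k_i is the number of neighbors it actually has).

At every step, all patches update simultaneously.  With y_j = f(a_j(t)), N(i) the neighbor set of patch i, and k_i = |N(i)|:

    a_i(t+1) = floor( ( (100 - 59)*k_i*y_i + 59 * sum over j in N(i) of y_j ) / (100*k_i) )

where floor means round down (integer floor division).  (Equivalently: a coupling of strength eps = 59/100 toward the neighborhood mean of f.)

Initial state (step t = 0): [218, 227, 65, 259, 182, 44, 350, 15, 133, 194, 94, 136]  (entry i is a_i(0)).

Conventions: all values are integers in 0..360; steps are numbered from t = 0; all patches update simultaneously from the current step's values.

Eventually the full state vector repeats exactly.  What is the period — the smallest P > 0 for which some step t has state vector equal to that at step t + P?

Simulating step by step:
t=0: [218, 227, 65, 259, 182, 44, 350, 15, 133, 194, 94, 136]
t=1: [297, 238, 187, 170, 267, 192, 102, 132, 299, 255, 221, 203]
t=2: [224, 269, 291, 302, 226, 276, 279, 287, 216, 256, 279, 295]
t=3: [273, 233, 199, 183, 277, 236, 210, 193, 281, 248, 216, 197]
t=4: [240, 275, 300, 307, 230, 271, 298, 305, 229, 263, 293, 303]
t=5: [262, 224, 179, 161, 272, 231, 182, 162, 273, 237, 191, 169]
t=6: [253, 284, 304, 306, 241, 279, 304, 306, 241, 274, 302, 307]
t=7: [247, 209, 169, 158, 258, 215, 169, 157, 258, 221, 175, 159]
t=8: [271, 294, 305, 305, 262, 291, 305, 304, 263, 288, 304, 305]
t=9: [221, 190, 164, 160, 231, 194, 165, 160, 230, 198, 168, 161]
t=10: [294, 304, 306, 305, 290, 303, 306, 305, 290, 302, 307, 306]
t=11: [180, 165, 158, 159, 185, 167, 158, 158, 185, 169, 158, 157]
t=12: [308, 306, 304, 304, 308, 307, 304, 304, 308, 307, 304, 304]
t=13: [153, 156, 161, 162, 152, 155, 160, 162, 152, 155, 160, 162]
t=14: [302, 303, 305, 306, 302, 303, 305, 305, 302, 303, 304, 305]
t=15: [166, 163, 160, 158, 166, 163, 160, 159, 166, 164, 161, 160]
t=16: [306, 306, 305, 304, 306, 306, 305, 304, 307, 306, 305, 305]
t=17: [157, 157, 159, 161, 156, 157, 159, 161, 156, 157, 159, 160]
t=18: [303, 304, 305, 305, 303, 304, 305, 305, 303, 304, 304, 305]
t=19: [163, 162, 160, 160, 163, 162, 160, 160, 163, 162, 161, 160]
t=20: [306, 305, 305, 305, 306, 305, 305, 305, 306, 306, 305, 305]
t=21: [157, 159, 160, 160, 157, 159, 160, 160, 157, 158, 159, 160]
t=22: [304, 304, 305, 305, 304, 304, 305, 305, 304, 304, 304, 305]
t=23: [162, 161, 160, 160, 162, 161, 160, 160, 162, 162, 161, 160]
t=24: [306, 305, 305, 305, 306, 305, 305, 305, 306, 306, 305, 305]

Answer: 4
Key observation: The state at step 20, [306, 305, 305, 305, 306, 305, 305, 305, 306, 306, 305, 305], reappears at step 24 — and no state repeats earlier — so the cycle the system enters has period 4.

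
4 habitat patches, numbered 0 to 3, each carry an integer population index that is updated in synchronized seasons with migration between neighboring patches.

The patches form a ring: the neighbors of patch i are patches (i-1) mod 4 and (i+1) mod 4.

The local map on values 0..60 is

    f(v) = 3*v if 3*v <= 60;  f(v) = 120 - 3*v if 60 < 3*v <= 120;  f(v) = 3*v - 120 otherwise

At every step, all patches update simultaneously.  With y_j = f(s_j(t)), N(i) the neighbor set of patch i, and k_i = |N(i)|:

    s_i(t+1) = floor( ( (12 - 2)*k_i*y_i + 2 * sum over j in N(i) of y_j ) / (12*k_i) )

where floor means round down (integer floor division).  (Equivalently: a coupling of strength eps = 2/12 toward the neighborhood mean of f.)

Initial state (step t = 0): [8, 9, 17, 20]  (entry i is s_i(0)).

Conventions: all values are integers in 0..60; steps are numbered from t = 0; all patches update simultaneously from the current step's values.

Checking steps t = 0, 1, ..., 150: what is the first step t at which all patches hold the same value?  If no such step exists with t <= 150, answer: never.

Simulating step by step:
t=0: [8, 9, 17, 20]  (not all equal)
t=1: [27, 28, 49, 56]  (not all equal)
t=2: [39, 35, 29, 45]  (not all equal)
t=3: [5, 15, 30, 15]  (not all equal)
t=4: [20, 41, 32, 41]  (not all equal)
t=5: [50, 9, 20, 9]  (not all equal)
t=6: [29, 30, 54, 30]  (not all equal)
t=7: [32, 31, 40, 31]  (not all equal)
t=8: [24, 24, 4, 24]  (not all equal)
t=9: [48, 45, 18, 45]  (not all equal)
t=10: [22, 19, 47, 19]  (not all equal)
t=11: [54, 53, 27, 53]  (not all equal)
t=12: [41, 39, 39, 39]  (not all equal)
t=13: [3, 3, 3, 3]  (all equal)

Answer: 13
Key observation: Synchronization is absorbing here: once all patches are equal they stay equal, and step 13 is the first all-equal step.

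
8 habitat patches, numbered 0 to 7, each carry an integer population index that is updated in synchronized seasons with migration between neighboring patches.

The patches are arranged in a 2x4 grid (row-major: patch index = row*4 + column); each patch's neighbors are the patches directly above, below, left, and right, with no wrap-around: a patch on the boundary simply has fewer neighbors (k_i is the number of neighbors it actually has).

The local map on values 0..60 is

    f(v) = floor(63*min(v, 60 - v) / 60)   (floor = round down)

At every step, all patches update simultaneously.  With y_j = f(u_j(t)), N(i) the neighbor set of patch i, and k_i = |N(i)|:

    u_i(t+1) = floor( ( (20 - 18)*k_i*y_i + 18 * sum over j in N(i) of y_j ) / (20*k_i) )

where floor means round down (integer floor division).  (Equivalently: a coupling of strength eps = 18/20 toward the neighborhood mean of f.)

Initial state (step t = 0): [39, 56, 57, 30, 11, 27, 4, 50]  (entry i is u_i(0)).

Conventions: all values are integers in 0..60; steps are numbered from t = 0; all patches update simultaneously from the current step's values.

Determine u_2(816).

Simulating step by step:
t=0: [39, 56, 57, 30, 11, 27, 4, 50]
t=1: [8, 16, 12, 8, 23, 8, 12, 16]
t=2: [18, 10, 12, 13, 9, 16, 12, 10]
t=3: [10, 14, 11, 11, 16, 10, 12, 12]
t=4: [14, 10, 12, 11, 10, 13, 11, 11]
t=5: [10, 12, 10, 11, 13, 10, 11, 11]
t=6: [12, 10, 11, 10, 10, 11, 10, 11]
t=7: [10, 11, 10, 10, 11, 10, 10, 10]
t=8: [10, 10, 10, 10, 10, 10, 10, 10]
t=9: [10, 10, 10, 10, 10, 10, 10, 10]

Answer: u_2(816) = 10
Key observation: The state at step 8, [10, 10, 10, 10, 10, 10, 10, 10], reappears at step 9: the system is in a cycle of period 1 from step 8 on.  Therefore the state at step 816 equals the state at step 8 + ((816 - 8) mod 1) = 8, which is [10, 10, 10, 10, 10, 10, 10, 10].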